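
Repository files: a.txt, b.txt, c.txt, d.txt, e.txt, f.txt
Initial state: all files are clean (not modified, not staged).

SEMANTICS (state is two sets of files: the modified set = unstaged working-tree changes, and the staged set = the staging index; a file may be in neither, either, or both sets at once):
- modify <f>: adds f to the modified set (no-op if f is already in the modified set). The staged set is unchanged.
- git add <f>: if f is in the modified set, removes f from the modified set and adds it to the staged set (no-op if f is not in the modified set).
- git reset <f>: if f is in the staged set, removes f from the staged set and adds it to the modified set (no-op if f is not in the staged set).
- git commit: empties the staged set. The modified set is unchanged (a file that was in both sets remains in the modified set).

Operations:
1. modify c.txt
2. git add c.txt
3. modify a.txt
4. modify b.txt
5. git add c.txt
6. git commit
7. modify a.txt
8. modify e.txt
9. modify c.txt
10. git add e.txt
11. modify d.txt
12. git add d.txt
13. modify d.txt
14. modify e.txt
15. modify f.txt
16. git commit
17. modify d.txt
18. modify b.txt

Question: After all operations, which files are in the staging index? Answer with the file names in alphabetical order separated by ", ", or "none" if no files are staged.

After op 1 (modify c.txt): modified={c.txt} staged={none}
After op 2 (git add c.txt): modified={none} staged={c.txt}
After op 3 (modify a.txt): modified={a.txt} staged={c.txt}
After op 4 (modify b.txt): modified={a.txt, b.txt} staged={c.txt}
After op 5 (git add c.txt): modified={a.txt, b.txt} staged={c.txt}
After op 6 (git commit): modified={a.txt, b.txt} staged={none}
After op 7 (modify a.txt): modified={a.txt, b.txt} staged={none}
After op 8 (modify e.txt): modified={a.txt, b.txt, e.txt} staged={none}
After op 9 (modify c.txt): modified={a.txt, b.txt, c.txt, e.txt} staged={none}
After op 10 (git add e.txt): modified={a.txt, b.txt, c.txt} staged={e.txt}
After op 11 (modify d.txt): modified={a.txt, b.txt, c.txt, d.txt} staged={e.txt}
After op 12 (git add d.txt): modified={a.txt, b.txt, c.txt} staged={d.txt, e.txt}
After op 13 (modify d.txt): modified={a.txt, b.txt, c.txt, d.txt} staged={d.txt, e.txt}
After op 14 (modify e.txt): modified={a.txt, b.txt, c.txt, d.txt, e.txt} staged={d.txt, e.txt}
After op 15 (modify f.txt): modified={a.txt, b.txt, c.txt, d.txt, e.txt, f.txt} staged={d.txt, e.txt}
After op 16 (git commit): modified={a.txt, b.txt, c.txt, d.txt, e.txt, f.txt} staged={none}
After op 17 (modify d.txt): modified={a.txt, b.txt, c.txt, d.txt, e.txt, f.txt} staged={none}
After op 18 (modify b.txt): modified={a.txt, b.txt, c.txt, d.txt, e.txt, f.txt} staged={none}

Answer: none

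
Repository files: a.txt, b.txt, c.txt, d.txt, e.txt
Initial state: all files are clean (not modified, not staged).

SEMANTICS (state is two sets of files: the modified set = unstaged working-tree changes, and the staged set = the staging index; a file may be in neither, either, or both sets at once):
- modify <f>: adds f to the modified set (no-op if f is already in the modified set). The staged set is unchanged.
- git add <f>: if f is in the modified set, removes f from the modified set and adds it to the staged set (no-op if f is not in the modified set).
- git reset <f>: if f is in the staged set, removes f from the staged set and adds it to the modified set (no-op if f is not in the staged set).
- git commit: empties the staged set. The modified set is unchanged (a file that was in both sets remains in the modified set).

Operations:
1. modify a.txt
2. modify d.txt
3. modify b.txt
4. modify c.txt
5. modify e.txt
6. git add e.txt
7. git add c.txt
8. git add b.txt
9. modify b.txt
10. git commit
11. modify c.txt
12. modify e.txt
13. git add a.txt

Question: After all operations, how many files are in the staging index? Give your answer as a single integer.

After op 1 (modify a.txt): modified={a.txt} staged={none}
After op 2 (modify d.txt): modified={a.txt, d.txt} staged={none}
After op 3 (modify b.txt): modified={a.txt, b.txt, d.txt} staged={none}
After op 4 (modify c.txt): modified={a.txt, b.txt, c.txt, d.txt} staged={none}
After op 5 (modify e.txt): modified={a.txt, b.txt, c.txt, d.txt, e.txt} staged={none}
After op 6 (git add e.txt): modified={a.txt, b.txt, c.txt, d.txt} staged={e.txt}
After op 7 (git add c.txt): modified={a.txt, b.txt, d.txt} staged={c.txt, e.txt}
After op 8 (git add b.txt): modified={a.txt, d.txt} staged={b.txt, c.txt, e.txt}
After op 9 (modify b.txt): modified={a.txt, b.txt, d.txt} staged={b.txt, c.txt, e.txt}
After op 10 (git commit): modified={a.txt, b.txt, d.txt} staged={none}
After op 11 (modify c.txt): modified={a.txt, b.txt, c.txt, d.txt} staged={none}
After op 12 (modify e.txt): modified={a.txt, b.txt, c.txt, d.txt, e.txt} staged={none}
After op 13 (git add a.txt): modified={b.txt, c.txt, d.txt, e.txt} staged={a.txt}
Final staged set: {a.txt} -> count=1

Answer: 1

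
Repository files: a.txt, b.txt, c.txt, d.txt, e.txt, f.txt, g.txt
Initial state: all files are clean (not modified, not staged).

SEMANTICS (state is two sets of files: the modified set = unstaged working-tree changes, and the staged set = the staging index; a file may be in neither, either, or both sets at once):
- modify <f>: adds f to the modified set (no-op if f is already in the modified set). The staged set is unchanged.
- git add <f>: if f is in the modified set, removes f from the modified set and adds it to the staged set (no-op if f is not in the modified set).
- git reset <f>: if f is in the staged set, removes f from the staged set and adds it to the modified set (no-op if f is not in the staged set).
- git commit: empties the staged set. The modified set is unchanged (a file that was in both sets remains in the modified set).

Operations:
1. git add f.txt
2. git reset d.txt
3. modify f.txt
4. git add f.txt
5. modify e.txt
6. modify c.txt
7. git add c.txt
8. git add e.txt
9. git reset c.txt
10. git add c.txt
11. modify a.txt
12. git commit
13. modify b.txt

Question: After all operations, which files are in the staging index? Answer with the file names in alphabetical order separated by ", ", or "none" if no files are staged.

After op 1 (git add f.txt): modified={none} staged={none}
After op 2 (git reset d.txt): modified={none} staged={none}
After op 3 (modify f.txt): modified={f.txt} staged={none}
After op 4 (git add f.txt): modified={none} staged={f.txt}
After op 5 (modify e.txt): modified={e.txt} staged={f.txt}
After op 6 (modify c.txt): modified={c.txt, e.txt} staged={f.txt}
After op 7 (git add c.txt): modified={e.txt} staged={c.txt, f.txt}
After op 8 (git add e.txt): modified={none} staged={c.txt, e.txt, f.txt}
After op 9 (git reset c.txt): modified={c.txt} staged={e.txt, f.txt}
After op 10 (git add c.txt): modified={none} staged={c.txt, e.txt, f.txt}
After op 11 (modify a.txt): modified={a.txt} staged={c.txt, e.txt, f.txt}
After op 12 (git commit): modified={a.txt} staged={none}
After op 13 (modify b.txt): modified={a.txt, b.txt} staged={none}

Answer: none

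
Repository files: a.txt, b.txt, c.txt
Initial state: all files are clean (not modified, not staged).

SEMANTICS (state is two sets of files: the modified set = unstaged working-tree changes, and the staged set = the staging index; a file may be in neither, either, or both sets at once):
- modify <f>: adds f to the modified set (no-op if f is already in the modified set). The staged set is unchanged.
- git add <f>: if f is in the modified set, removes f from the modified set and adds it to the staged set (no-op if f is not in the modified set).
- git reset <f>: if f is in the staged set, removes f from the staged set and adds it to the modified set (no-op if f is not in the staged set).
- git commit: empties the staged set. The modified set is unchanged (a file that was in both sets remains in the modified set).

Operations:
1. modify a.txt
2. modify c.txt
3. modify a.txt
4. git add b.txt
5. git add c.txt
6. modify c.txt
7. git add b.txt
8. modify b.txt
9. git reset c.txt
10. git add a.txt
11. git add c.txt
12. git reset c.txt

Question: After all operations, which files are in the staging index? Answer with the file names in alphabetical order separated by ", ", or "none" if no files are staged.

Answer: a.txt

Derivation:
After op 1 (modify a.txt): modified={a.txt} staged={none}
After op 2 (modify c.txt): modified={a.txt, c.txt} staged={none}
After op 3 (modify a.txt): modified={a.txt, c.txt} staged={none}
After op 4 (git add b.txt): modified={a.txt, c.txt} staged={none}
After op 5 (git add c.txt): modified={a.txt} staged={c.txt}
After op 6 (modify c.txt): modified={a.txt, c.txt} staged={c.txt}
After op 7 (git add b.txt): modified={a.txt, c.txt} staged={c.txt}
After op 8 (modify b.txt): modified={a.txt, b.txt, c.txt} staged={c.txt}
After op 9 (git reset c.txt): modified={a.txt, b.txt, c.txt} staged={none}
After op 10 (git add a.txt): modified={b.txt, c.txt} staged={a.txt}
After op 11 (git add c.txt): modified={b.txt} staged={a.txt, c.txt}
After op 12 (git reset c.txt): modified={b.txt, c.txt} staged={a.txt}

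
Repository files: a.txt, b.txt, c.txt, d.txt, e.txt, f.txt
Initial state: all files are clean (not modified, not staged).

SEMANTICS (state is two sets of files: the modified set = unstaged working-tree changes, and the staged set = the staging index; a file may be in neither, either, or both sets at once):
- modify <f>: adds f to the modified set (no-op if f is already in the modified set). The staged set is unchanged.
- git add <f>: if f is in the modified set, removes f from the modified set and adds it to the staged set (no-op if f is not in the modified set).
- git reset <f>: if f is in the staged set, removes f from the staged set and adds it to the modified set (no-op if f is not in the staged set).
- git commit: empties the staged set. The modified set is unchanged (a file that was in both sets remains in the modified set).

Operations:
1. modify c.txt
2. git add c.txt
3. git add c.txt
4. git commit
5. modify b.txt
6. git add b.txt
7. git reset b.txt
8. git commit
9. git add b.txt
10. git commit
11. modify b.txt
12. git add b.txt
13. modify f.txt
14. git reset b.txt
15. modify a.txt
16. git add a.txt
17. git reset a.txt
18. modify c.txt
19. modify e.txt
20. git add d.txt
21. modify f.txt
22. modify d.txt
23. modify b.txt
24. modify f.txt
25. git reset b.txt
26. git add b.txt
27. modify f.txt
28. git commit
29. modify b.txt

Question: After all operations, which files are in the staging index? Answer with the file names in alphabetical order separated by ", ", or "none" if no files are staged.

After op 1 (modify c.txt): modified={c.txt} staged={none}
After op 2 (git add c.txt): modified={none} staged={c.txt}
After op 3 (git add c.txt): modified={none} staged={c.txt}
After op 4 (git commit): modified={none} staged={none}
After op 5 (modify b.txt): modified={b.txt} staged={none}
After op 6 (git add b.txt): modified={none} staged={b.txt}
After op 7 (git reset b.txt): modified={b.txt} staged={none}
After op 8 (git commit): modified={b.txt} staged={none}
After op 9 (git add b.txt): modified={none} staged={b.txt}
After op 10 (git commit): modified={none} staged={none}
After op 11 (modify b.txt): modified={b.txt} staged={none}
After op 12 (git add b.txt): modified={none} staged={b.txt}
After op 13 (modify f.txt): modified={f.txt} staged={b.txt}
After op 14 (git reset b.txt): modified={b.txt, f.txt} staged={none}
After op 15 (modify a.txt): modified={a.txt, b.txt, f.txt} staged={none}
After op 16 (git add a.txt): modified={b.txt, f.txt} staged={a.txt}
After op 17 (git reset a.txt): modified={a.txt, b.txt, f.txt} staged={none}
After op 18 (modify c.txt): modified={a.txt, b.txt, c.txt, f.txt} staged={none}
After op 19 (modify e.txt): modified={a.txt, b.txt, c.txt, e.txt, f.txt} staged={none}
After op 20 (git add d.txt): modified={a.txt, b.txt, c.txt, e.txt, f.txt} staged={none}
After op 21 (modify f.txt): modified={a.txt, b.txt, c.txt, e.txt, f.txt} staged={none}
After op 22 (modify d.txt): modified={a.txt, b.txt, c.txt, d.txt, e.txt, f.txt} staged={none}
After op 23 (modify b.txt): modified={a.txt, b.txt, c.txt, d.txt, e.txt, f.txt} staged={none}
After op 24 (modify f.txt): modified={a.txt, b.txt, c.txt, d.txt, e.txt, f.txt} staged={none}
After op 25 (git reset b.txt): modified={a.txt, b.txt, c.txt, d.txt, e.txt, f.txt} staged={none}
After op 26 (git add b.txt): modified={a.txt, c.txt, d.txt, e.txt, f.txt} staged={b.txt}
After op 27 (modify f.txt): modified={a.txt, c.txt, d.txt, e.txt, f.txt} staged={b.txt}
After op 28 (git commit): modified={a.txt, c.txt, d.txt, e.txt, f.txt} staged={none}
After op 29 (modify b.txt): modified={a.txt, b.txt, c.txt, d.txt, e.txt, f.txt} staged={none}

Answer: none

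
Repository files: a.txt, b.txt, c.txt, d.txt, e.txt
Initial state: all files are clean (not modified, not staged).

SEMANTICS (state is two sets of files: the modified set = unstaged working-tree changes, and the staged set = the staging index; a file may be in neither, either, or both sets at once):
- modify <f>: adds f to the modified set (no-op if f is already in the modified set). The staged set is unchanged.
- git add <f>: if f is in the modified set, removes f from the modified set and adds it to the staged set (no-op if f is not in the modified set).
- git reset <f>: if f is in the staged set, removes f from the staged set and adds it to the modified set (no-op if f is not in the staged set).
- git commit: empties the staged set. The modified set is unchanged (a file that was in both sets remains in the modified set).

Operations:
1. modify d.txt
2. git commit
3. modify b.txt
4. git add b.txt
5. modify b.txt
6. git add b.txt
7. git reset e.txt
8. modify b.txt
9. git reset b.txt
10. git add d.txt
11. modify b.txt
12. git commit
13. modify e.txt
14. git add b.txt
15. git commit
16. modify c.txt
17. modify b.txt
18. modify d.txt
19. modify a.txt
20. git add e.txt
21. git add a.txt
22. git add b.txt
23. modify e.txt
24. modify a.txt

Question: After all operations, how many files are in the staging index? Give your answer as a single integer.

After op 1 (modify d.txt): modified={d.txt} staged={none}
After op 2 (git commit): modified={d.txt} staged={none}
After op 3 (modify b.txt): modified={b.txt, d.txt} staged={none}
After op 4 (git add b.txt): modified={d.txt} staged={b.txt}
After op 5 (modify b.txt): modified={b.txt, d.txt} staged={b.txt}
After op 6 (git add b.txt): modified={d.txt} staged={b.txt}
After op 7 (git reset e.txt): modified={d.txt} staged={b.txt}
After op 8 (modify b.txt): modified={b.txt, d.txt} staged={b.txt}
After op 9 (git reset b.txt): modified={b.txt, d.txt} staged={none}
After op 10 (git add d.txt): modified={b.txt} staged={d.txt}
After op 11 (modify b.txt): modified={b.txt} staged={d.txt}
After op 12 (git commit): modified={b.txt} staged={none}
After op 13 (modify e.txt): modified={b.txt, e.txt} staged={none}
After op 14 (git add b.txt): modified={e.txt} staged={b.txt}
After op 15 (git commit): modified={e.txt} staged={none}
After op 16 (modify c.txt): modified={c.txt, e.txt} staged={none}
After op 17 (modify b.txt): modified={b.txt, c.txt, e.txt} staged={none}
After op 18 (modify d.txt): modified={b.txt, c.txt, d.txt, e.txt} staged={none}
After op 19 (modify a.txt): modified={a.txt, b.txt, c.txt, d.txt, e.txt} staged={none}
After op 20 (git add e.txt): modified={a.txt, b.txt, c.txt, d.txt} staged={e.txt}
After op 21 (git add a.txt): modified={b.txt, c.txt, d.txt} staged={a.txt, e.txt}
After op 22 (git add b.txt): modified={c.txt, d.txt} staged={a.txt, b.txt, e.txt}
After op 23 (modify e.txt): modified={c.txt, d.txt, e.txt} staged={a.txt, b.txt, e.txt}
After op 24 (modify a.txt): modified={a.txt, c.txt, d.txt, e.txt} staged={a.txt, b.txt, e.txt}
Final staged set: {a.txt, b.txt, e.txt} -> count=3

Answer: 3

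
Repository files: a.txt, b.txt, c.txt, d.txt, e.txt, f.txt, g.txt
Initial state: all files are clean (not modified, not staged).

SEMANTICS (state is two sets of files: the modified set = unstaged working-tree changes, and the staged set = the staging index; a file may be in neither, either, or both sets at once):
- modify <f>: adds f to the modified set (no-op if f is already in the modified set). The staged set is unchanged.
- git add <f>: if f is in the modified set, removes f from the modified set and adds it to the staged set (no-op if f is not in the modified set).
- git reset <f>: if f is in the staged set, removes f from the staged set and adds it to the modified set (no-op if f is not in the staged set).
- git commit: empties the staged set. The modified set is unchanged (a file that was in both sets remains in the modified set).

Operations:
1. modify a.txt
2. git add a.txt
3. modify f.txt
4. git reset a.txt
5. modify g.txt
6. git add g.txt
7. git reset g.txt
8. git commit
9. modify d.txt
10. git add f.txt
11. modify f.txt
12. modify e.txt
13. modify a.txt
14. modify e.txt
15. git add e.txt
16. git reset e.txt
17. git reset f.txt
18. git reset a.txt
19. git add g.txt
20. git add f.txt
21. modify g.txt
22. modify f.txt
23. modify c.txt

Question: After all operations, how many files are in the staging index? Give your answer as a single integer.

After op 1 (modify a.txt): modified={a.txt} staged={none}
After op 2 (git add a.txt): modified={none} staged={a.txt}
After op 3 (modify f.txt): modified={f.txt} staged={a.txt}
After op 4 (git reset a.txt): modified={a.txt, f.txt} staged={none}
After op 5 (modify g.txt): modified={a.txt, f.txt, g.txt} staged={none}
After op 6 (git add g.txt): modified={a.txt, f.txt} staged={g.txt}
After op 7 (git reset g.txt): modified={a.txt, f.txt, g.txt} staged={none}
After op 8 (git commit): modified={a.txt, f.txt, g.txt} staged={none}
After op 9 (modify d.txt): modified={a.txt, d.txt, f.txt, g.txt} staged={none}
After op 10 (git add f.txt): modified={a.txt, d.txt, g.txt} staged={f.txt}
After op 11 (modify f.txt): modified={a.txt, d.txt, f.txt, g.txt} staged={f.txt}
After op 12 (modify e.txt): modified={a.txt, d.txt, e.txt, f.txt, g.txt} staged={f.txt}
After op 13 (modify a.txt): modified={a.txt, d.txt, e.txt, f.txt, g.txt} staged={f.txt}
After op 14 (modify e.txt): modified={a.txt, d.txt, e.txt, f.txt, g.txt} staged={f.txt}
After op 15 (git add e.txt): modified={a.txt, d.txt, f.txt, g.txt} staged={e.txt, f.txt}
After op 16 (git reset e.txt): modified={a.txt, d.txt, e.txt, f.txt, g.txt} staged={f.txt}
After op 17 (git reset f.txt): modified={a.txt, d.txt, e.txt, f.txt, g.txt} staged={none}
After op 18 (git reset a.txt): modified={a.txt, d.txt, e.txt, f.txt, g.txt} staged={none}
After op 19 (git add g.txt): modified={a.txt, d.txt, e.txt, f.txt} staged={g.txt}
After op 20 (git add f.txt): modified={a.txt, d.txt, e.txt} staged={f.txt, g.txt}
After op 21 (modify g.txt): modified={a.txt, d.txt, e.txt, g.txt} staged={f.txt, g.txt}
After op 22 (modify f.txt): modified={a.txt, d.txt, e.txt, f.txt, g.txt} staged={f.txt, g.txt}
After op 23 (modify c.txt): modified={a.txt, c.txt, d.txt, e.txt, f.txt, g.txt} staged={f.txt, g.txt}
Final staged set: {f.txt, g.txt} -> count=2

Answer: 2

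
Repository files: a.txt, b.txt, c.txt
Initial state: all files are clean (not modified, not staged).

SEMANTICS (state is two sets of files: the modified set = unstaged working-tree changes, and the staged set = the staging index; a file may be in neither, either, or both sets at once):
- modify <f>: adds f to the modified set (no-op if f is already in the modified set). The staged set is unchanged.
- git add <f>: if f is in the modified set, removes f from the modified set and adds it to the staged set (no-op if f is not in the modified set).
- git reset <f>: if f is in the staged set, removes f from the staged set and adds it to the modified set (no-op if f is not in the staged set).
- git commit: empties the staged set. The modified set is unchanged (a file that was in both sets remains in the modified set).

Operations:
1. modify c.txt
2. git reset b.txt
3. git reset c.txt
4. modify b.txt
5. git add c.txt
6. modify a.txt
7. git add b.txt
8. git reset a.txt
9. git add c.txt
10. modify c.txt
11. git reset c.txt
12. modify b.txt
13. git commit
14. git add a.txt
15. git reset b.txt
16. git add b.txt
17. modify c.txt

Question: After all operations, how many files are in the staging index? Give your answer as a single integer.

Answer: 2

Derivation:
After op 1 (modify c.txt): modified={c.txt} staged={none}
After op 2 (git reset b.txt): modified={c.txt} staged={none}
After op 3 (git reset c.txt): modified={c.txt} staged={none}
After op 4 (modify b.txt): modified={b.txt, c.txt} staged={none}
After op 5 (git add c.txt): modified={b.txt} staged={c.txt}
After op 6 (modify a.txt): modified={a.txt, b.txt} staged={c.txt}
After op 7 (git add b.txt): modified={a.txt} staged={b.txt, c.txt}
After op 8 (git reset a.txt): modified={a.txt} staged={b.txt, c.txt}
After op 9 (git add c.txt): modified={a.txt} staged={b.txt, c.txt}
After op 10 (modify c.txt): modified={a.txt, c.txt} staged={b.txt, c.txt}
After op 11 (git reset c.txt): modified={a.txt, c.txt} staged={b.txt}
After op 12 (modify b.txt): modified={a.txt, b.txt, c.txt} staged={b.txt}
After op 13 (git commit): modified={a.txt, b.txt, c.txt} staged={none}
After op 14 (git add a.txt): modified={b.txt, c.txt} staged={a.txt}
After op 15 (git reset b.txt): modified={b.txt, c.txt} staged={a.txt}
After op 16 (git add b.txt): modified={c.txt} staged={a.txt, b.txt}
After op 17 (modify c.txt): modified={c.txt} staged={a.txt, b.txt}
Final staged set: {a.txt, b.txt} -> count=2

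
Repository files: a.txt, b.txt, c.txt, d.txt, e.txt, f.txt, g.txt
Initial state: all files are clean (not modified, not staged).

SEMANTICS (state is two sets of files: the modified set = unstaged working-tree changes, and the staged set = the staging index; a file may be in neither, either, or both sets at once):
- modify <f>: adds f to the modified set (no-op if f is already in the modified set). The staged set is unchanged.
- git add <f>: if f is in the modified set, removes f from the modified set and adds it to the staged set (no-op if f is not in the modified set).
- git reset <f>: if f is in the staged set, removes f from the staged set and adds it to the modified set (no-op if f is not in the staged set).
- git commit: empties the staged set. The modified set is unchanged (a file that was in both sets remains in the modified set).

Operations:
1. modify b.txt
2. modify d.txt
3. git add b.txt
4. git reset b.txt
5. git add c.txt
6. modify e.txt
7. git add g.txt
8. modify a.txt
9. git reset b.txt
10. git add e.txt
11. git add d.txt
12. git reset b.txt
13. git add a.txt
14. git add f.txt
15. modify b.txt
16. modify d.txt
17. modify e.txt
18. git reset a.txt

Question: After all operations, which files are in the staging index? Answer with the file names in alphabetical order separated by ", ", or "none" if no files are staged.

Answer: d.txt, e.txt

Derivation:
After op 1 (modify b.txt): modified={b.txt} staged={none}
After op 2 (modify d.txt): modified={b.txt, d.txt} staged={none}
After op 3 (git add b.txt): modified={d.txt} staged={b.txt}
After op 4 (git reset b.txt): modified={b.txt, d.txt} staged={none}
After op 5 (git add c.txt): modified={b.txt, d.txt} staged={none}
After op 6 (modify e.txt): modified={b.txt, d.txt, e.txt} staged={none}
After op 7 (git add g.txt): modified={b.txt, d.txt, e.txt} staged={none}
After op 8 (modify a.txt): modified={a.txt, b.txt, d.txt, e.txt} staged={none}
After op 9 (git reset b.txt): modified={a.txt, b.txt, d.txt, e.txt} staged={none}
After op 10 (git add e.txt): modified={a.txt, b.txt, d.txt} staged={e.txt}
After op 11 (git add d.txt): modified={a.txt, b.txt} staged={d.txt, e.txt}
After op 12 (git reset b.txt): modified={a.txt, b.txt} staged={d.txt, e.txt}
After op 13 (git add a.txt): modified={b.txt} staged={a.txt, d.txt, e.txt}
After op 14 (git add f.txt): modified={b.txt} staged={a.txt, d.txt, e.txt}
After op 15 (modify b.txt): modified={b.txt} staged={a.txt, d.txt, e.txt}
After op 16 (modify d.txt): modified={b.txt, d.txt} staged={a.txt, d.txt, e.txt}
After op 17 (modify e.txt): modified={b.txt, d.txt, e.txt} staged={a.txt, d.txt, e.txt}
After op 18 (git reset a.txt): modified={a.txt, b.txt, d.txt, e.txt} staged={d.txt, e.txt}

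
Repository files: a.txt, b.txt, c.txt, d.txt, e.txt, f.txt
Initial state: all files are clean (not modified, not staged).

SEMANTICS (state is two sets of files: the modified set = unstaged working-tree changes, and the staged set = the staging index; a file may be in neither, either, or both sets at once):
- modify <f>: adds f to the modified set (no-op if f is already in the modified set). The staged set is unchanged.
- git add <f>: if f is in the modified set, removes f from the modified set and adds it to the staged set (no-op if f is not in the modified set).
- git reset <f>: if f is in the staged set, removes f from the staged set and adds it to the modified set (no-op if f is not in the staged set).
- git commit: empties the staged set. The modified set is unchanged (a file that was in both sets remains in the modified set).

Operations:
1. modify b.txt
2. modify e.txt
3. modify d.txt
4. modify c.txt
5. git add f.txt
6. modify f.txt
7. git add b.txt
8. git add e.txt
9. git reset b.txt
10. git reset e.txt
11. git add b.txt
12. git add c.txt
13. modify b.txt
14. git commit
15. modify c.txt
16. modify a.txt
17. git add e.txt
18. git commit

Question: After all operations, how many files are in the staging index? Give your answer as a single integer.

After op 1 (modify b.txt): modified={b.txt} staged={none}
After op 2 (modify e.txt): modified={b.txt, e.txt} staged={none}
After op 3 (modify d.txt): modified={b.txt, d.txt, e.txt} staged={none}
After op 4 (modify c.txt): modified={b.txt, c.txt, d.txt, e.txt} staged={none}
After op 5 (git add f.txt): modified={b.txt, c.txt, d.txt, e.txt} staged={none}
After op 6 (modify f.txt): modified={b.txt, c.txt, d.txt, e.txt, f.txt} staged={none}
After op 7 (git add b.txt): modified={c.txt, d.txt, e.txt, f.txt} staged={b.txt}
After op 8 (git add e.txt): modified={c.txt, d.txt, f.txt} staged={b.txt, e.txt}
After op 9 (git reset b.txt): modified={b.txt, c.txt, d.txt, f.txt} staged={e.txt}
After op 10 (git reset e.txt): modified={b.txt, c.txt, d.txt, e.txt, f.txt} staged={none}
After op 11 (git add b.txt): modified={c.txt, d.txt, e.txt, f.txt} staged={b.txt}
After op 12 (git add c.txt): modified={d.txt, e.txt, f.txt} staged={b.txt, c.txt}
After op 13 (modify b.txt): modified={b.txt, d.txt, e.txt, f.txt} staged={b.txt, c.txt}
After op 14 (git commit): modified={b.txt, d.txt, e.txt, f.txt} staged={none}
After op 15 (modify c.txt): modified={b.txt, c.txt, d.txt, e.txt, f.txt} staged={none}
After op 16 (modify a.txt): modified={a.txt, b.txt, c.txt, d.txt, e.txt, f.txt} staged={none}
After op 17 (git add e.txt): modified={a.txt, b.txt, c.txt, d.txt, f.txt} staged={e.txt}
After op 18 (git commit): modified={a.txt, b.txt, c.txt, d.txt, f.txt} staged={none}
Final staged set: {none} -> count=0

Answer: 0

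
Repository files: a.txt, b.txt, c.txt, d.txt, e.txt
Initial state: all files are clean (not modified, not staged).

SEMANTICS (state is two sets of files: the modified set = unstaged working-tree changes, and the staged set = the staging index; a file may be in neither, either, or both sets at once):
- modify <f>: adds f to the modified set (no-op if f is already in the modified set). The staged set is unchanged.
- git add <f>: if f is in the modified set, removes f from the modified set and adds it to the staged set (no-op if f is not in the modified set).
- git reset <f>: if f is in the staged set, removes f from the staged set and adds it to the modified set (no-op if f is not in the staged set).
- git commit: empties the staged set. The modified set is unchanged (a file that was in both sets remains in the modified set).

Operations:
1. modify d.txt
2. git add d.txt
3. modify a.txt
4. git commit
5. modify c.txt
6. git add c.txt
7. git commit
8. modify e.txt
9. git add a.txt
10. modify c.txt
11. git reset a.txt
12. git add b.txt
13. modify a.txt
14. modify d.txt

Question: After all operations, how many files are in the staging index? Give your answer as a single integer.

After op 1 (modify d.txt): modified={d.txt} staged={none}
After op 2 (git add d.txt): modified={none} staged={d.txt}
After op 3 (modify a.txt): modified={a.txt} staged={d.txt}
After op 4 (git commit): modified={a.txt} staged={none}
After op 5 (modify c.txt): modified={a.txt, c.txt} staged={none}
After op 6 (git add c.txt): modified={a.txt} staged={c.txt}
After op 7 (git commit): modified={a.txt} staged={none}
After op 8 (modify e.txt): modified={a.txt, e.txt} staged={none}
After op 9 (git add a.txt): modified={e.txt} staged={a.txt}
After op 10 (modify c.txt): modified={c.txt, e.txt} staged={a.txt}
After op 11 (git reset a.txt): modified={a.txt, c.txt, e.txt} staged={none}
After op 12 (git add b.txt): modified={a.txt, c.txt, e.txt} staged={none}
After op 13 (modify a.txt): modified={a.txt, c.txt, e.txt} staged={none}
After op 14 (modify d.txt): modified={a.txt, c.txt, d.txt, e.txt} staged={none}
Final staged set: {none} -> count=0

Answer: 0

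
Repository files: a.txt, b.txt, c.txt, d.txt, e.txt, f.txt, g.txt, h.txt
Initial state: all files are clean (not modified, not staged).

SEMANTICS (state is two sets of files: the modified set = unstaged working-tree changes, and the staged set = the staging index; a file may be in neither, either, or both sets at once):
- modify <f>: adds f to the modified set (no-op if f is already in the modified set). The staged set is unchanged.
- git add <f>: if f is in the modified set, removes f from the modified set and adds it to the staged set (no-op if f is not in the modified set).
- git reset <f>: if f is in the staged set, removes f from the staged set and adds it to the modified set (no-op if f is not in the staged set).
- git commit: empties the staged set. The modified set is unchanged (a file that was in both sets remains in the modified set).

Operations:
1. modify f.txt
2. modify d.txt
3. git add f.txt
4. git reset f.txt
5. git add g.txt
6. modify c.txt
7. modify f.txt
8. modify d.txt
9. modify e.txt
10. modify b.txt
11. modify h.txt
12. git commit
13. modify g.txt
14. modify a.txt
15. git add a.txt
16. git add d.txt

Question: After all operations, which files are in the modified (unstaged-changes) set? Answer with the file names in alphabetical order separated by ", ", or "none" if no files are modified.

After op 1 (modify f.txt): modified={f.txt} staged={none}
After op 2 (modify d.txt): modified={d.txt, f.txt} staged={none}
After op 3 (git add f.txt): modified={d.txt} staged={f.txt}
After op 4 (git reset f.txt): modified={d.txt, f.txt} staged={none}
After op 5 (git add g.txt): modified={d.txt, f.txt} staged={none}
After op 6 (modify c.txt): modified={c.txt, d.txt, f.txt} staged={none}
After op 7 (modify f.txt): modified={c.txt, d.txt, f.txt} staged={none}
After op 8 (modify d.txt): modified={c.txt, d.txt, f.txt} staged={none}
After op 9 (modify e.txt): modified={c.txt, d.txt, e.txt, f.txt} staged={none}
After op 10 (modify b.txt): modified={b.txt, c.txt, d.txt, e.txt, f.txt} staged={none}
After op 11 (modify h.txt): modified={b.txt, c.txt, d.txt, e.txt, f.txt, h.txt} staged={none}
After op 12 (git commit): modified={b.txt, c.txt, d.txt, e.txt, f.txt, h.txt} staged={none}
After op 13 (modify g.txt): modified={b.txt, c.txt, d.txt, e.txt, f.txt, g.txt, h.txt} staged={none}
After op 14 (modify a.txt): modified={a.txt, b.txt, c.txt, d.txt, e.txt, f.txt, g.txt, h.txt} staged={none}
After op 15 (git add a.txt): modified={b.txt, c.txt, d.txt, e.txt, f.txt, g.txt, h.txt} staged={a.txt}
After op 16 (git add d.txt): modified={b.txt, c.txt, e.txt, f.txt, g.txt, h.txt} staged={a.txt, d.txt}

Answer: b.txt, c.txt, e.txt, f.txt, g.txt, h.txt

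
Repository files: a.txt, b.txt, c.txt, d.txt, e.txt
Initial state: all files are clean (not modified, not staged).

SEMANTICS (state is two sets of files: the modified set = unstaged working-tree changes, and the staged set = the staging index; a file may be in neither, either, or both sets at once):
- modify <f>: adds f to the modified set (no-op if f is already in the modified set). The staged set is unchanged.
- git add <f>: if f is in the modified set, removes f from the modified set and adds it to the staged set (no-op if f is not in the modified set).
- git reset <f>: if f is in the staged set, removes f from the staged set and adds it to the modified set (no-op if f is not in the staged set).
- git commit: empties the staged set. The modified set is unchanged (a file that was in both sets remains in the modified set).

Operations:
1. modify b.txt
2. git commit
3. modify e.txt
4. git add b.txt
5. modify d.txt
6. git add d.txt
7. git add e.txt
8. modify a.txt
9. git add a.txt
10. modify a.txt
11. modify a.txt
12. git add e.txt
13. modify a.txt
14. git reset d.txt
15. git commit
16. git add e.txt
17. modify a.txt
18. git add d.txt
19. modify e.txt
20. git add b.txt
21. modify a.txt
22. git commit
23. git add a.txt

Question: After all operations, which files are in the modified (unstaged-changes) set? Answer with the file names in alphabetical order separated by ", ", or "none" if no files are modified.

After op 1 (modify b.txt): modified={b.txt} staged={none}
After op 2 (git commit): modified={b.txt} staged={none}
After op 3 (modify e.txt): modified={b.txt, e.txt} staged={none}
After op 4 (git add b.txt): modified={e.txt} staged={b.txt}
After op 5 (modify d.txt): modified={d.txt, e.txt} staged={b.txt}
After op 6 (git add d.txt): modified={e.txt} staged={b.txt, d.txt}
After op 7 (git add e.txt): modified={none} staged={b.txt, d.txt, e.txt}
After op 8 (modify a.txt): modified={a.txt} staged={b.txt, d.txt, e.txt}
After op 9 (git add a.txt): modified={none} staged={a.txt, b.txt, d.txt, e.txt}
After op 10 (modify a.txt): modified={a.txt} staged={a.txt, b.txt, d.txt, e.txt}
After op 11 (modify a.txt): modified={a.txt} staged={a.txt, b.txt, d.txt, e.txt}
After op 12 (git add e.txt): modified={a.txt} staged={a.txt, b.txt, d.txt, e.txt}
After op 13 (modify a.txt): modified={a.txt} staged={a.txt, b.txt, d.txt, e.txt}
After op 14 (git reset d.txt): modified={a.txt, d.txt} staged={a.txt, b.txt, e.txt}
After op 15 (git commit): modified={a.txt, d.txt} staged={none}
After op 16 (git add e.txt): modified={a.txt, d.txt} staged={none}
After op 17 (modify a.txt): modified={a.txt, d.txt} staged={none}
After op 18 (git add d.txt): modified={a.txt} staged={d.txt}
After op 19 (modify e.txt): modified={a.txt, e.txt} staged={d.txt}
After op 20 (git add b.txt): modified={a.txt, e.txt} staged={d.txt}
After op 21 (modify a.txt): modified={a.txt, e.txt} staged={d.txt}
After op 22 (git commit): modified={a.txt, e.txt} staged={none}
After op 23 (git add a.txt): modified={e.txt} staged={a.txt}

Answer: e.txt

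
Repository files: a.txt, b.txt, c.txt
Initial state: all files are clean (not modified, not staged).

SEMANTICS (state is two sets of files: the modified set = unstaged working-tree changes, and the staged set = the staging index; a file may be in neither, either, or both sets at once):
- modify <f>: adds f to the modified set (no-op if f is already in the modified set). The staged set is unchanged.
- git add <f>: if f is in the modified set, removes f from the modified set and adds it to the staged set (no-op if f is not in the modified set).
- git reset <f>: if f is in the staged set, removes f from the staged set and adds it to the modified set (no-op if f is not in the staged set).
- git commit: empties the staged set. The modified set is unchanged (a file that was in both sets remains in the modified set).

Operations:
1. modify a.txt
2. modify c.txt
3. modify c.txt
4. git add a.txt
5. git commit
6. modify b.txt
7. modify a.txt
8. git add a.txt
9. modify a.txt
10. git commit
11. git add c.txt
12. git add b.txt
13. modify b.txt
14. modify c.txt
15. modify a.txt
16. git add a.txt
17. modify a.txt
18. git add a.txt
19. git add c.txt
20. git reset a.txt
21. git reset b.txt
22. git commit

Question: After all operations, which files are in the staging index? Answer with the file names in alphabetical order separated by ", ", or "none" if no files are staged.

Answer: none

Derivation:
After op 1 (modify a.txt): modified={a.txt} staged={none}
After op 2 (modify c.txt): modified={a.txt, c.txt} staged={none}
After op 3 (modify c.txt): modified={a.txt, c.txt} staged={none}
After op 4 (git add a.txt): modified={c.txt} staged={a.txt}
After op 5 (git commit): modified={c.txt} staged={none}
After op 6 (modify b.txt): modified={b.txt, c.txt} staged={none}
After op 7 (modify a.txt): modified={a.txt, b.txt, c.txt} staged={none}
After op 8 (git add a.txt): modified={b.txt, c.txt} staged={a.txt}
After op 9 (modify a.txt): modified={a.txt, b.txt, c.txt} staged={a.txt}
After op 10 (git commit): modified={a.txt, b.txt, c.txt} staged={none}
After op 11 (git add c.txt): modified={a.txt, b.txt} staged={c.txt}
After op 12 (git add b.txt): modified={a.txt} staged={b.txt, c.txt}
After op 13 (modify b.txt): modified={a.txt, b.txt} staged={b.txt, c.txt}
After op 14 (modify c.txt): modified={a.txt, b.txt, c.txt} staged={b.txt, c.txt}
After op 15 (modify a.txt): modified={a.txt, b.txt, c.txt} staged={b.txt, c.txt}
After op 16 (git add a.txt): modified={b.txt, c.txt} staged={a.txt, b.txt, c.txt}
After op 17 (modify a.txt): modified={a.txt, b.txt, c.txt} staged={a.txt, b.txt, c.txt}
After op 18 (git add a.txt): modified={b.txt, c.txt} staged={a.txt, b.txt, c.txt}
After op 19 (git add c.txt): modified={b.txt} staged={a.txt, b.txt, c.txt}
After op 20 (git reset a.txt): modified={a.txt, b.txt} staged={b.txt, c.txt}
After op 21 (git reset b.txt): modified={a.txt, b.txt} staged={c.txt}
After op 22 (git commit): modified={a.txt, b.txt} staged={none}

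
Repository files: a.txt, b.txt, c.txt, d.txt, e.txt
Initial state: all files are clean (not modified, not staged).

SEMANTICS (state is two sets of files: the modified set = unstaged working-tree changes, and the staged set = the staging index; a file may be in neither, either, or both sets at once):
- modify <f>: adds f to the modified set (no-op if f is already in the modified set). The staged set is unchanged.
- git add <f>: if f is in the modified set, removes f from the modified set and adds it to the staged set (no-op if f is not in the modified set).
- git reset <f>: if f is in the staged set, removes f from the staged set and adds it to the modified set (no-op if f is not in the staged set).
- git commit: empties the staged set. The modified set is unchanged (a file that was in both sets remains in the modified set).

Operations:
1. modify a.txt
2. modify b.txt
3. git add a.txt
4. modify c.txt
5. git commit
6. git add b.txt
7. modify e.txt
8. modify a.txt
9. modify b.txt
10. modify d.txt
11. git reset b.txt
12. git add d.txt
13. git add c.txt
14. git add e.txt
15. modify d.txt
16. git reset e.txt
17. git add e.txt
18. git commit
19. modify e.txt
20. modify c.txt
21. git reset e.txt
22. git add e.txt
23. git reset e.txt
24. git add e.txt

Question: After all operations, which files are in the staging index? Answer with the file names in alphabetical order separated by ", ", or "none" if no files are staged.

After op 1 (modify a.txt): modified={a.txt} staged={none}
After op 2 (modify b.txt): modified={a.txt, b.txt} staged={none}
After op 3 (git add a.txt): modified={b.txt} staged={a.txt}
After op 4 (modify c.txt): modified={b.txt, c.txt} staged={a.txt}
After op 5 (git commit): modified={b.txt, c.txt} staged={none}
After op 6 (git add b.txt): modified={c.txt} staged={b.txt}
After op 7 (modify e.txt): modified={c.txt, e.txt} staged={b.txt}
After op 8 (modify a.txt): modified={a.txt, c.txt, e.txt} staged={b.txt}
After op 9 (modify b.txt): modified={a.txt, b.txt, c.txt, e.txt} staged={b.txt}
After op 10 (modify d.txt): modified={a.txt, b.txt, c.txt, d.txt, e.txt} staged={b.txt}
After op 11 (git reset b.txt): modified={a.txt, b.txt, c.txt, d.txt, e.txt} staged={none}
After op 12 (git add d.txt): modified={a.txt, b.txt, c.txt, e.txt} staged={d.txt}
After op 13 (git add c.txt): modified={a.txt, b.txt, e.txt} staged={c.txt, d.txt}
After op 14 (git add e.txt): modified={a.txt, b.txt} staged={c.txt, d.txt, e.txt}
After op 15 (modify d.txt): modified={a.txt, b.txt, d.txt} staged={c.txt, d.txt, e.txt}
After op 16 (git reset e.txt): modified={a.txt, b.txt, d.txt, e.txt} staged={c.txt, d.txt}
After op 17 (git add e.txt): modified={a.txt, b.txt, d.txt} staged={c.txt, d.txt, e.txt}
After op 18 (git commit): modified={a.txt, b.txt, d.txt} staged={none}
After op 19 (modify e.txt): modified={a.txt, b.txt, d.txt, e.txt} staged={none}
After op 20 (modify c.txt): modified={a.txt, b.txt, c.txt, d.txt, e.txt} staged={none}
After op 21 (git reset e.txt): modified={a.txt, b.txt, c.txt, d.txt, e.txt} staged={none}
After op 22 (git add e.txt): modified={a.txt, b.txt, c.txt, d.txt} staged={e.txt}
After op 23 (git reset e.txt): modified={a.txt, b.txt, c.txt, d.txt, e.txt} staged={none}
After op 24 (git add e.txt): modified={a.txt, b.txt, c.txt, d.txt} staged={e.txt}

Answer: e.txt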